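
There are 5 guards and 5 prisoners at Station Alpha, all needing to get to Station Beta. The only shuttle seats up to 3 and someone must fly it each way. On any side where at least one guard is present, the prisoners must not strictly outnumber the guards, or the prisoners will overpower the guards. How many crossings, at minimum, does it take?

11

Counting alone: each trip to Station Beta takes at most 3 across and each return brings at least 1 back, so after t trips out (and t−1 returns) at most 3t − (t−1) of the 10 are across; that first reaches 10 at t = 5, so at least 9 crossings are needed.
The safety rule pushes this higher. Following every safe sequence of crossings, the most of the 10 that can be at Station Beta as the shuttle arrives there on crossing 9 is 9 — never all 10.
So no plan with fewer than 11 crossings exists, and this one achieves 11:
1. 2 prisoners → Station Beta.  (Station Alpha: 5G 3P; Station Beta: 0G 2P)
2. 1 prisoner ← Station Alpha.  (Station Alpha: 5G 4P; Station Beta: 0G 1P)
3. 3 prisoners → Station Beta.  (Station Alpha: 5G 1P; Station Beta: 0G 4P)
4. 1 prisoner ← Station Alpha.  (Station Alpha: 5G 2P; Station Beta: 0G 3P)
5. 3 guards → Station Beta.  (Station Alpha: 2G 2P; Station Beta: 3G 3P)
6. 1 guard and 1 prisoner ← Station Alpha.  (Station Alpha: 3G 3P; Station Beta: 2G 2P)
7. 3 guards → Station Beta.  (Station Alpha: 0G 3P; Station Beta: 5G 2P)
8. 1 prisoner ← Station Alpha.  (Station Alpha: 0G 4P; Station Beta: 5G 1P)
9. 2 prisoners → Station Beta.  (Station Alpha: 0G 2P; Station Beta: 5G 3P)
10. 1 prisoner ← Station Alpha.  (Station Alpha: 0G 3P; Station Beta: 5G 2P)
11. 3 prisoners → Station Beta.  (Station Alpha: 0G 0P; Station Beta: 5G 5P)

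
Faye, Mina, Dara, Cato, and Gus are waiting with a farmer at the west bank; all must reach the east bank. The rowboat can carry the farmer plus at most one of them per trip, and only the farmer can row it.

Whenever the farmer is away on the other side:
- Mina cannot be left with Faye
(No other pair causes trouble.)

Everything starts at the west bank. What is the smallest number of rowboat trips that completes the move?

Counting alone: the farmer can take at most 1 across per trip to the east bank, so moving all 5 needs at least 5 loaded trips out, with a return between consecutive ones — at least 9 crossings.
The plan below uses exactly 9 crossings, so it is optimal:
1. Farmer goes to the east bank with Faye.  [the west bank: Cato, Dara, Gus, Mina | the east bank: Faye]
2. Farmer goes back to the west bank alone.  [the west bank: Cato, Dara, Gus, Mina | the east bank: Faye]
3. Farmer goes to the east bank with Dara.  [the west bank: Cato, Gus, Mina | the east bank: Dara, Faye]
4. Farmer goes back to the west bank alone.  [the west bank: Cato, Gus, Mina | the east bank: Dara, Faye]
5. Farmer goes to the east bank with Cato.  [the west bank: Gus, Mina | the east bank: Cato, Dara, Faye]
6. Farmer goes back to the west bank alone.  [the west bank: Gus, Mina | the east bank: Cato, Dara, Faye]
7. Farmer goes to the east bank with Gus.  [the west bank: Mina | the east bank: Cato, Dara, Faye, Gus]
8. Farmer goes back to the west bank alone.  [the west bank: Mina | the east bank: Cato, Dara, Faye, Gus]
9. Farmer goes to the east bank with Mina.  [the west bank: — | the east bank: Cato, Dara, Faye, Gus, Mina]

9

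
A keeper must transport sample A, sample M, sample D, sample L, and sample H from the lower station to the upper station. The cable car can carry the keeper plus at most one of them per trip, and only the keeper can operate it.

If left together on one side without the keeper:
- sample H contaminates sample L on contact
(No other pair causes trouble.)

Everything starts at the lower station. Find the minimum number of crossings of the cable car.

9

Counting alone: the keeper can take at most 1 across per trip to the upper station, so moving all 5 needs at least 5 loaded trips out, with a return between consecutive ones — at least 9 crossings.
The plan below uses exactly 9 crossings, so it is optimal:
1. Keeper goes to the upper station with sample L.
2. Keeper goes back to the lower station alone.
3. Keeper goes to the upper station with sample A.
4. Keeper goes back to the lower station alone.
5. Keeper goes to the upper station with sample M.
6. Keeper goes back to the lower station alone.
7. Keeper goes to the upper station with sample D.
8. Keeper goes back to the lower station alone.
9. Keeper goes to the upper station with sample H.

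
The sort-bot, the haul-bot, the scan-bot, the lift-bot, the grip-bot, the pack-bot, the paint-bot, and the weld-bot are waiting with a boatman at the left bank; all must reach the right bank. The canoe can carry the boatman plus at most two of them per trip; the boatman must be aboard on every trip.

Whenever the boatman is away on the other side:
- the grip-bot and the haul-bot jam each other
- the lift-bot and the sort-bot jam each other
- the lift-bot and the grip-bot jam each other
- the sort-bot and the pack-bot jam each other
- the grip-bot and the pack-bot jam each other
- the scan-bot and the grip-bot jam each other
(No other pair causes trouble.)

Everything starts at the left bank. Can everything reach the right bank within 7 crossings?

No

Counting alone: the boatman can take at most 2 across per trip to the right bank, so moving all 8 needs at least 4 loaded trips out, with a return between consecutive ones — at least 7 crossings.
The safety rule pushes this higher. Following every safe sequence of crossings, the most of the 8 that can be at the right bank as the canoe arrives there on crossing 7 is 7 — never all 8.
So the move cannot be finished within 7 crossings. (The shortest complete plan takes 9:)
1. Boatman goes to the right bank with the grip-bot and the sort-bot.
2. Boatman goes back to the left bank alone.
3. Boatman goes to the right bank with the haul-bot and the scan-bot.
4. Boatman goes back to the left bank with the grip-bot.
5. Boatman goes to the right bank with the lift-bot and the pack-bot.
6. Boatman goes back to the left bank with the sort-bot.
7. Boatman goes to the right bank with the paint-bot and the weld-bot.
8. Boatman goes back to the left bank alone.
9. Boatman goes to the right bank with the grip-bot and the sort-bot.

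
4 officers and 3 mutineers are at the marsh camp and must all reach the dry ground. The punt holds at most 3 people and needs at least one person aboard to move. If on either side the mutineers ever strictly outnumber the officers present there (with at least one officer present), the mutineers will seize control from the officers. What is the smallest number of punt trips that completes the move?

5

Counting alone: each trip to the dry ground takes at most 3 across and each return brings at least 1 back, so after t trips out (and t−1 returns) at most 3t − (t−1) of the 7 are across; that first reaches 7 at t = 3, so at least 5 crossings are needed.
The plan below uses exactly 5 crossings, so it is optimal:
1. 3 mutineers → the dry ground.  (the marsh camp: 4O 0M; the dry ground: 0O 3M)
2. 1 mutineer ← the marsh camp.  (the marsh camp: 4O 1M; the dry ground: 0O 2M)
3. 3 officers → the dry ground.  (the marsh camp: 1O 1M; the dry ground: 3O 2M)
4. 1 officer ← the marsh camp.  (the marsh camp: 2O 1M; the dry ground: 2O 2M)
5. 2 officers and 1 mutineer → the dry ground.  (the marsh camp: 0O 0M; the dry ground: 4O 3M)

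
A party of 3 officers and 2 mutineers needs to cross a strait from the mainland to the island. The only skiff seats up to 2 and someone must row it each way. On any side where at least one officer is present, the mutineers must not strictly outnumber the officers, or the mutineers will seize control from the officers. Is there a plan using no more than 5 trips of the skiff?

No

Counting alone: each trip to the island takes at most 2 across and each return brings at least 1 back, so after t trips out (and t−1 returns) at most 2t − (t−1) of the 5 are across; that first reaches 5 at t = 4, so at least 7 crossings are needed.
Since 5 < 7, 5 crossings cannot be enough. (The shortest complete plan in fact takes 7:)
1. 2 mutineers → the island.  (the mainland: 3O 0M; the island: 0O 2M)
2. 1 mutineer ← the mainland.  (the mainland: 3O 1M; the island: 0O 1M)
3. 2 officers → the island.  (the mainland: 1O 1M; the island: 2O 1M)
4. 1 officer ← the mainland.  (the mainland: 2O 1M; the island: 1O 1M)
5. 1 officer and 1 mutineer → the island.  (the mainland: 1O 0M; the island: 2O 2M)
6. 1 mutineer ← the mainland.  (the mainland: 1O 1M; the island: 2O 1M)
7. 1 officer and 1 mutineer → the island.  (the mainland: 0O 0M; the island: 3O 2M)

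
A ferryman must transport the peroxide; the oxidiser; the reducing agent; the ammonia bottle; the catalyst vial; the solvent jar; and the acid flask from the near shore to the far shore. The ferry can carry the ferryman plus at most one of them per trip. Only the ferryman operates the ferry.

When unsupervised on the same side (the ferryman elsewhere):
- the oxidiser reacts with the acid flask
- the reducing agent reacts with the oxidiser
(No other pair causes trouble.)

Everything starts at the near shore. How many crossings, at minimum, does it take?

Counting alone: the ferryman can take at most 1 across per trip to the far shore, so moving all 7 needs at least 7 loaded trips out, with a return between consecutive ones — at least 13 crossings.
The safety rule pushes this higher. Following every safe sequence of crossings, the most of the 7 that can be at the far shore as the ferry arrives there on crossing 13 is 6 — never all 7.
So no plan with fewer than 15 crossings exists, and this one achieves 15:
1. Ferryman goes to the far shore with the oxidiser.  [the near shore: the acid flask, the ammonia bottle, the catalyst vial, the peroxide, the reducing agent, the solvent jar | the far shore: the oxidiser]
2. Ferryman goes back to the near shore alone.  [the near shore: the acid flask, the ammonia bottle, the catalyst vial, the peroxide, the reducing agent, the solvent jar | the far shore: the oxidiser]
3. Ferryman goes to the far shore with the peroxide.  [the near shore: the acid flask, the ammonia bottle, the catalyst vial, the reducing agent, the solvent jar | the far shore: the oxidiser, the peroxide]
4. Ferryman goes back to the near shore alone.  [the near shore: the acid flask, the ammonia bottle, the catalyst vial, the reducing agent, the solvent jar | the far shore: the oxidiser, the peroxide]
5. Ferryman goes to the far shore with the reducing agent.  [the near shore: the acid flask, the ammonia bottle, the catalyst vial, the solvent jar | the far shore: the oxidiser, the peroxide, the reducing agent]
6. Ferryman goes back to the near shore with the oxidiser.  [the near shore: the acid flask, the ammonia bottle, the catalyst vial, the oxidiser, the solvent jar | the far shore: the peroxide, the reducing agent]
7. Ferryman goes to the far shore with the acid flask.  [the near shore: the ammonia bottle, the catalyst vial, the oxidiser, the solvent jar | the far shore: the acid flask, the peroxide, the reducing agent]
8. Ferryman goes back to the near shore alone.  [the near shore: the ammonia bottle, the catalyst vial, the oxidiser, the solvent jar | the far shore: the acid flask, the peroxide, the reducing agent]
9. Ferryman goes to the far shore with the ammonia bottle.  [the near shore: the catalyst vial, the oxidiser, the solvent jar | the far shore: the acid flask, the ammonia bottle, the peroxide, the reducing agent]
10. Ferryman goes back to the near shore alone.  [the near shore: the catalyst vial, the oxidiser, the solvent jar | the far shore: the acid flask, the ammonia bottle, the peroxide, the reducing agent]
11. Ferryman goes to the far shore with the catalyst vial.  [the near shore: the oxidiser, the solvent jar | the far shore: the acid flask, the ammonia bottle, the catalyst vial, the peroxide, the reducing agent]
12. Ferryman goes back to the near shore alone.  [the near shore: the oxidiser, the solvent jar | the far shore: the acid flask, the ammonia bottle, the catalyst vial, the peroxide, the reducing agent]
13. Ferryman goes to the far shore with the solvent jar.  [the near shore: the oxidiser | the far shore: the acid flask, the ammonia bottle, the catalyst vial, the peroxide, the reducing agent, the solvent jar]
14. Ferryman goes back to the near shore alone.  [the near shore: the oxidiser | the far shore: the acid flask, the ammonia bottle, the catalyst vial, the peroxide, the reducing agent, the solvent jar]
15. Ferryman goes to the far shore with the oxidiser.  [the near shore: — | the far shore: the acid flask, the ammonia bottle, the catalyst vial, the oxidiser, the peroxide, the reducing agent, the solvent jar]

15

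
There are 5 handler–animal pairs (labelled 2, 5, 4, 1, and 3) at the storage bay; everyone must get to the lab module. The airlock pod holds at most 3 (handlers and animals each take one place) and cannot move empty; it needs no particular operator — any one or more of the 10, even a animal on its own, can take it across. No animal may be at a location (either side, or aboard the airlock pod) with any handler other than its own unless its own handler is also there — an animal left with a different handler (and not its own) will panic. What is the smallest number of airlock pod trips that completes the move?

11

Counting alone: each trip to the lab module takes at most 3 across and each return brings at least 1 back, so after t trips out (and t−1 returns) at most 3t − (t−1) of the 10 are across; that first reaches 10 at t = 5, so at least 9 crossings are needed.
The safety rule pushes this higher. Following every safe sequence of crossings, the most of the 10 that can be at the lab module as the airlock pod arrives there on crossing 9 is 9 — never all 10.
So no plan with fewer than 11 crossings exists, and this one achieves 11:
1. animal 2 and handler 2 cross → the lab module.
2. handler 2 crosses ← the storage bay.
3. animal 1, animal 4, and animal 5 cross → the lab module.
4. animal 2 crosses ← the storage bay.
5. handler 1, handler 4, and handler 5 cross → the lab module.
6. animal 5 and handler 5 cross ← the storage bay.
7. handler 2, handler 3, and handler 5 cross → the lab module.
8. animal 4 crosses ← the storage bay.
9. animal 2 and animal 5 cross → the lab module.
10. animal 2 crosses ← the storage bay.
11. animal 2, animal 3, and animal 4 cross → the lab module.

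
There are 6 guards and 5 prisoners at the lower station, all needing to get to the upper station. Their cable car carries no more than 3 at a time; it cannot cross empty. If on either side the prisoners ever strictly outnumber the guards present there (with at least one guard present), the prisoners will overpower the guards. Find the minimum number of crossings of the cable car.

9

Counting alone: each trip to the upper station takes at most 3 across and each return brings at least 1 back, so after t trips out (and t−1 returns) at most 3t − (t−1) of the 11 are across; that first reaches 11 at t = 5, so at least 9 crossings are needed.
The plan below uses exactly 9 crossings, so it is optimal:
1. 3 prisoners → the upper station.  (the lower station: 6G 2P; the upper station: 0G 3P)
2. 1 prisoner ← the lower station.  (the lower station: 6G 3P; the upper station: 0G 2P)
3. 3 guards → the upper station.  (the lower station: 3G 3P; the upper station: 3G 2P)
4. 1 guard ← the lower station.  (the lower station: 4G 3P; the upper station: 2G 2P)
5. 2 guards and 1 prisoner → the upper station.  (the lower station: 2G 2P; the upper station: 4G 3P)
6. 1 guard ← the lower station.  (the lower station: 3G 2P; the upper station: 3G 3P)
7. 2 guards and 1 prisoner → the upper station.  (the lower station: 1G 1P; the upper station: 5G 4P)
8. 1 guard ← the lower station.  (the lower station: 2G 1P; the upper station: 4G 4P)
9. 2 guards and 1 prisoner → the upper station.  (the lower station: 0G 0P; the upper station: 6G 5P)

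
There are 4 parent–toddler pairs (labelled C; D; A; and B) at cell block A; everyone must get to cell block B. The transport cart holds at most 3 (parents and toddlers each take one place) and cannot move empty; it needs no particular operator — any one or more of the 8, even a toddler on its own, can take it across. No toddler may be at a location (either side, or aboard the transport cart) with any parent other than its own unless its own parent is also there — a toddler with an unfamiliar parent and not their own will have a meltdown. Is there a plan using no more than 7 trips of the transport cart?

No

Counting alone: each trip to cell block B takes at most 3 across and each return brings at least 1 back, so after t trips out (and t−1 returns) at most 3t − (t−1) of the 8 are across; that first reaches 8 at t = 4, so at least 7 crossings are needed.
The safety rule pushes this higher. Following every safe sequence of crossings, the most of the 8 that can be at cell block B as the transport cart arrives there on crossing 7 is 7 — never all 8.
So the move cannot be finished within 7 crossings. (The shortest complete plan takes 9:)
1. parent C and toddler C cross → cell block B.
2. parent C crosses ← cell block A.
3. parent C, parent D, and toddler D cross → cell block B.
4. parent C and toddler C cross ← cell block A.
5. parent A, parent B, and parent C cross → cell block B.
6. toddler D crosses ← cell block A.
7. toddler C and toddler D cross → cell block B.
8. toddler C crosses ← cell block A.
9. toddler A, toddler B, and toddler C cross → cell block B.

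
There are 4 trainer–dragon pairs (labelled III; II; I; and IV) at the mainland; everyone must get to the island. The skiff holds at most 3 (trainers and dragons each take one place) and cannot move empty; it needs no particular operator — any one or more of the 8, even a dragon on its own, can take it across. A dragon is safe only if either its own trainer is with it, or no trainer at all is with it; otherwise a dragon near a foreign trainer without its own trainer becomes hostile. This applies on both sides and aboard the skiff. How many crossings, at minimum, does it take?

Counting alone: each trip to the island takes at most 3 across and each return brings at least 1 back, so after t trips out (and t−1 returns) at most 3t − (t−1) of the 8 are across; that first reaches 8 at t = 4, so at least 7 crossings are needed.
The safety rule pushes this higher. Following every safe sequence of crossings, the most of the 8 that can be at the island as the skiff arrives there on crossing 7 is 7 — never all 8.
So no plan with fewer than 9 crossings exists, and this one achieves 9:
1. dragon III and trainer III cross → the island.
2. trainer III crosses ← the mainland.
3. dragon II, trainer II, and trainer III cross → the island.
4. dragon III and trainer III cross ← the mainland.
5. trainer I, trainer III, and trainer IV cross → the island.
6. dragon II crosses ← the mainland.
7. dragon II and dragon III cross → the island.
8. dragon III crosses ← the mainland.
9. dragon I, dragon III, and dragon IV cross → the island.

9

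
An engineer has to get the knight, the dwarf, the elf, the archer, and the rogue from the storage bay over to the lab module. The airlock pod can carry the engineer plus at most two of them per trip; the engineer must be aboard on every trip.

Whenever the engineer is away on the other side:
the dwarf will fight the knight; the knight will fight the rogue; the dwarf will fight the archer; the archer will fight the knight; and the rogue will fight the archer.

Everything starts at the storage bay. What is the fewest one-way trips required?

7

Counting alone: the engineer can take at most 2 across per trip to the lab module, so moving all 5 needs at least 3 loaded trips out, with a return between consecutive ones — at least 5 crossings.
The safety rule pushes this higher. Following every safe sequence of crossings, the most of the 5 that can be at the lab module as the airlock pod arrives there on crossing 5 is 4 — never all 5.
So no plan with fewer than 7 crossings exists, and this one achieves 7:
1. Engineer goes to the lab module with the archer and the knight.
2. Engineer goes back to the storage bay with the knight.
3. Engineer goes to the lab module with the elf and the knight.
4. Engineer goes back to the storage bay with the knight.
5. Engineer goes to the lab module with the dwarf and the rogue.
6. Engineer goes back to the storage bay with the archer.
7. Engineer goes to the lab module with the archer and the knight.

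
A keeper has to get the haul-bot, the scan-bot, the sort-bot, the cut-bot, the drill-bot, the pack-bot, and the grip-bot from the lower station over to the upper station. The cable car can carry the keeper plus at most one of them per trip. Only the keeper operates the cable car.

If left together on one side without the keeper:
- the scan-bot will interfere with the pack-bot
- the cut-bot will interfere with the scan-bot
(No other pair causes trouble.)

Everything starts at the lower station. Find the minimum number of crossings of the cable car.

15

Counting alone: the keeper can take at most 1 across per trip to the upper station, so moving all 7 needs at least 7 loaded trips out, with a return between consecutive ones — at least 13 crossings.
The safety rule pushes this higher. Following every safe sequence of crossings, the most of the 7 that can be at the upper station as the cable car arrives there on crossing 13 is 6 — never all 7.
So no plan with fewer than 15 crossings exists, and this one achieves 15:
1. Keeper goes to the upper station with the scan-bot.
2. Keeper goes back to the lower station alone.
3. Keeper goes to the upper station with the haul-bot.
4. Keeper goes back to the lower station alone.
5. Keeper goes to the upper station with the sort-bot.
6. Keeper goes back to the lower station alone.
7. Keeper goes to the upper station with the cut-bot.
8. Keeper goes back to the lower station with the scan-bot.
9. Keeper goes to the upper station with the pack-bot.
10. Keeper goes back to the lower station alone.
11. Keeper goes to the upper station with the drill-bot.
12. Keeper goes back to the lower station alone.
13. Keeper goes to the upper station with the grip-bot.
14. Keeper goes back to the lower station alone.
15. Keeper goes to the upper station with the scan-bot.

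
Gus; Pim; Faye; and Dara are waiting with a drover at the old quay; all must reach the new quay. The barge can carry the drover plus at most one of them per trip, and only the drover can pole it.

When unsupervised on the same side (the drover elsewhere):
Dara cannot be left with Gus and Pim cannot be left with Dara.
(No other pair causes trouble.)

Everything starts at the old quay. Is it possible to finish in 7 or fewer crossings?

Counting alone: the drover can take at most 1 across per trip to the new quay, so moving all 4 needs at least 4 loaded trips out, with a return between consecutive ones — at least 7 crossings.
The safety rule pushes this higher. Following every safe sequence of crossings, the most of the 4 that can be at the new quay as the barge arrives there on crossing 7 is 3 — never all 4.
So the move cannot be finished within 7 crossings. (The shortest complete plan takes 9:)
1. Drover goes to the new quay with Dara.
2. Drover goes back to the old quay alone.
3. Drover goes to the new quay with Gus.
4. Drover goes back to the old quay with Dara.
5. Drover goes to the new quay with Pim.
6. Drover goes back to the old quay alone.
7. Drover goes to the new quay with Faye.
8. Drover goes back to the old quay alone.
9. Drover goes to the new quay with Dara.

No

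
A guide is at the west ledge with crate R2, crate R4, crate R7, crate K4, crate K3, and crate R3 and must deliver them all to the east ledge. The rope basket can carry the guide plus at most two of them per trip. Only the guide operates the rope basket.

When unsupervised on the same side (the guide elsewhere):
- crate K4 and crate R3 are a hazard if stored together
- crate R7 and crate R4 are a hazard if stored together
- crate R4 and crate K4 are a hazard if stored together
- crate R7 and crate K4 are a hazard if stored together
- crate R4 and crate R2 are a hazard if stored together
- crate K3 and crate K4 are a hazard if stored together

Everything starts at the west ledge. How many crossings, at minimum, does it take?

Counting alone: the guide can take at most 2 across per trip to the east ledge, so moving all 6 needs at least 3 loaded trips out, with a return between consecutive ones — at least 5 crossings.
The safety rule pushes this higher. Following every safe sequence of crossings, the most of the 6 that can be at the east ledge as the rope basket arrives there on crossings 5, 7 is 4, 5 respectively — never all 6.
So no plan with fewer than 9 crossings exists, and this one achieves 9:
1. Guide goes to the east ledge with crate K4 and crate R4.  [the west ledge: crate K3, crate R2, crate R3, crate R7 | the east ledge: crate K4, crate R4]
2. Guide goes back to the west ledge with crate R4.  [the west ledge: crate K3, crate R2, crate R3, crate R4, crate R7 | the east ledge: crate K4]
3. Guide goes to the east ledge with crate R2 and crate R4.  [the west ledge: crate K3, crate R3, crate R7 | the east ledge: crate K4, crate R2, crate R4]
4. Guide goes back to the west ledge with crate R4.  [the west ledge: crate K3, crate R3, crate R4, crate R7 | the east ledge: crate K4, crate R2]
5. Guide goes to the east ledge with crate K3 and crate R7.  [the west ledge: crate R3, crate R4 | the east ledge: crate K3, crate K4, crate R2, crate R7]
6. Guide goes back to the west ledge with crate K4.  [the west ledge: crate K4, crate R3, crate R4 | the east ledge: crate K3, crate R2, crate R7]
7. Guide goes to the east ledge with crate R3 and crate R4.  [the west ledge: crate K4 | the east ledge: crate K3, crate R2, crate R3, crate R4, crate R7]
8. Guide goes back to the west ledge with crate R4.  [the west ledge: crate K4, crate R4 | the east ledge: crate K3, crate R2, crate R3, crate R7]
9. Guide goes to the east ledge with crate K4 and crate R4.  [the west ledge: — | the east ledge: crate K3, crate K4, crate R2, crate R3, crate R4, crate R7]

9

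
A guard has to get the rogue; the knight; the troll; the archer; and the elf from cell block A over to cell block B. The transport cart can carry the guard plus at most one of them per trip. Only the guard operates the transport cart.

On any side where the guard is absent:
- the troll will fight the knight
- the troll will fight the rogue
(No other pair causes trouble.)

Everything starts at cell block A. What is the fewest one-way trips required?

11

Counting alone: the guard can take at most 1 across per trip to cell block B, so moving all 5 needs at least 5 loaded trips out, with a return between consecutive ones — at least 9 crossings.
The safety rule pushes this higher. Following every safe sequence of crossings, the most of the 5 that can be at cell block B as the transport cart arrives there on crossing 9 is 4 — never all 5.
So no plan with fewer than 11 crossings exists, and this one achieves 11:
1. Guard goes to cell block B with the troll.  [cell block A: the archer, the elf, the knight, the rogue | cell block B: the troll]
2. Guard goes back to cell block A alone.  [cell block A: the archer, the elf, the knight, the rogue | cell block B: the troll]
3. Guard goes to cell block B with the rogue.  [cell block A: the archer, the elf, the knight | cell block B: the rogue, the troll]
4. Guard goes back to cell block A with the troll.  [cell block A: the archer, the elf, the knight, the troll | cell block B: the rogue]
5. Guard goes to cell block B with the knight.  [cell block A: the archer, the elf, the troll | cell block B: the knight, the rogue]
6. Guard goes back to cell block A alone.  [cell block A: the archer, the elf, the troll | cell block B: the knight, the rogue]
7. Guard goes to cell block B with the archer.  [cell block A: the elf, the troll | cell block B: the archer, the knight, the rogue]
8. Guard goes back to cell block A alone.  [cell block A: the elf, the troll | cell block B: the archer, the knight, the rogue]
9. Guard goes to cell block B with the elf.  [cell block A: the troll | cell block B: the archer, the elf, the knight, the rogue]
10. Guard goes back to cell block A alone.  [cell block A: the troll | cell block B: the archer, the elf, the knight, the rogue]
11. Guard goes to cell block B with the troll.  [cell block A: — | cell block B: the archer, the elf, the knight, the rogue, the troll]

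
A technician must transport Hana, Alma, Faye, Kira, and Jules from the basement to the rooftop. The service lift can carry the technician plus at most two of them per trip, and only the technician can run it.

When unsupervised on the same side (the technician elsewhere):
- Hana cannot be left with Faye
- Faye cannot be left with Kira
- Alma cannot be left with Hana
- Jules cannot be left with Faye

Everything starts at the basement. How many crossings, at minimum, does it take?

5

Counting alone: the technician can take at most 2 across per trip to the rooftop, so moving all 5 needs at least 3 loaded trips out, with a return between consecutive ones — at least 5 crossings.
The plan below uses exactly 5 crossings, so it is optimal:
1. Technician goes to the rooftop with Faye and Hana.  [the basement: Alma, Jules, Kira | the rooftop: Faye, Hana]
2. Technician goes back to the basement with Faye.  [the basement: Alma, Faye, Jules, Kira | the rooftop: Hana]
3. Technician goes to the rooftop with Jules and Kira.  [the basement: Alma, Faye | the rooftop: Hana, Jules, Kira]
4. Technician goes back to the basement alone.  [the basement: Alma, Faye | the rooftop: Hana, Jules, Kira]
5. Technician goes to the rooftop with Alma and Faye.  [the basement: — | the rooftop: Alma, Faye, Hana, Jules, Kira]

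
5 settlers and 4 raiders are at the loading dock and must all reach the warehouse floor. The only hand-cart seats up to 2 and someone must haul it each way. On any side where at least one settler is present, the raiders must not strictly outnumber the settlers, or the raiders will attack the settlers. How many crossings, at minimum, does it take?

Counting alone: each trip to the warehouse floor takes at most 2 across and each return brings at least 1 back, so after t trips out (and t−1 returns) at most 2t − (t−1) of the 9 are across; that first reaches 9 at t = 8, so at least 15 crossings are needed.
The plan below uses exactly 15 crossings, so it is optimal:
1. 2 raiders → the warehouse floor.  (the loading dock: 5S 2R; the warehouse floor: 0S 2R)
2. 1 raider ← the loading dock.  (the loading dock: 5S 3R; the warehouse floor: 0S 1R)
3. 2 raiders → the warehouse floor.  (the loading dock: 5S 1R; the warehouse floor: 0S 3R)
4. 1 raider ← the loading dock.  (the loading dock: 5S 2R; the warehouse floor: 0S 2R)
5. 2 settlers → the warehouse floor.  (the loading dock: 3S 2R; the warehouse floor: 2S 2R)
6. 1 raider ← the loading dock.  (the loading dock: 3S 3R; the warehouse floor: 2S 1R)
7. 1 settler and 1 raider → the warehouse floor.  (the loading dock: 2S 2R; the warehouse floor: 3S 2R)
8. 1 settler ← the loading dock.  (the loading dock: 3S 2R; the warehouse floor: 2S 2R)
9. 1 settler and 1 raider → the warehouse floor.  (the loading dock: 2S 1R; the warehouse floor: 3S 3R)
10. 1 raider ← the loading dock.  (the loading dock: 2S 2R; the warehouse floor: 3S 2R)
11. 1 settler and 1 raider → the warehouse floor.  (the loading dock: 1S 1R; the warehouse floor: 4S 3R)
12. 1 settler ← the loading dock.  (the loading dock: 2S 1R; the warehouse floor: 3S 3R)
13. 1 settler and 1 raider → the warehouse floor.  (the loading dock: 1S 0R; the warehouse floor: 4S 4R)
14. 1 raider ← the loading dock.  (the loading dock: 1S 1R; the warehouse floor: 4S 3R)
15. 1 settler and 1 raider → the warehouse floor.  (the loading dock: 0S 0R; the warehouse floor: 5S 4R)

15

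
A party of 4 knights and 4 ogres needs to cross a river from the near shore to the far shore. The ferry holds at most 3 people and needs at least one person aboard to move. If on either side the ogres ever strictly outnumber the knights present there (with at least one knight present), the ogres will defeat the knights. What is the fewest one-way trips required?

9

Counting alone: each trip to the far shore takes at most 3 across and each return brings at least 1 back, so after t trips out (and t−1 returns) at most 3t − (t−1) of the 8 are across; that first reaches 8 at t = 4, so at least 7 crossings are needed.
The safety rule pushes this higher. Following every safe sequence of crossings, the most of the 8 that can be at the far shore as the ferry arrives there on crossing 7 is 7 — never all 8.
So no plan with fewer than 9 crossings exists, and this one achieves 9:
1. 2 ogres → the far shore.  (the near shore: 4K 2O; the far shore: 0K 2O)
2. 1 ogre ← the near shore.  (the near shore: 4K 3O; the far shore: 0K 1O)
3. 3 ogres → the far shore.  (the near shore: 4K 0O; the far shore: 0K 4O)
4. 1 ogre ← the near shore.  (the near shore: 4K 1O; the far shore: 0K 3O)
5. 3 knights → the far shore.  (the near shore: 1K 1O; the far shore: 3K 3O)
6. 1 knight and 1 ogre ← the near shore.  (the near shore: 2K 2O; the far shore: 2K 2O)
7. 2 knights → the far shore.  (the near shore: 0K 2O; the far shore: 4K 2O)
8. 1 ogre ← the near shore.  (the near shore: 0K 3O; the far shore: 4K 1O)
9. 3 ogres → the far shore.  (the near shore: 0K 0O; the far shore: 4K 4O)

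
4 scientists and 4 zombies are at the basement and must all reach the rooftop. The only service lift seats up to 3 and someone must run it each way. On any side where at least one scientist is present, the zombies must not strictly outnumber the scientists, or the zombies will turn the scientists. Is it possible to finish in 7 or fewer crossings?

No

Counting alone: each trip to the rooftop takes at most 3 across and each return brings at least 1 back, so after t trips out (and t−1 returns) at most 3t − (t−1) of the 8 are across; that first reaches 8 at t = 4, so at least 7 crossings are needed.
The safety rule pushes this higher. Following every safe sequence of crossings, the most of the 8 that can be at the rooftop as the service lift arrives there on crossing 7 is 7 — never all 8.
So the move cannot be finished within 7 crossings. (The shortest complete plan takes 9:)
1. 2 zombies → the rooftop.  (the basement: 4S 2Z; the rooftop: 0S 2Z)
2. 1 zombie ← the basement.  (the basement: 4S 3Z; the rooftop: 0S 1Z)
3. 3 zombies → the rooftop.  (the basement: 4S 0Z; the rooftop: 0S 4Z)
4. 1 zombie ← the basement.  (the basement: 4S 1Z; the rooftop: 0S 3Z)
5. 3 scientists → the rooftop.  (the basement: 1S 1Z; the rooftop: 3S 3Z)
6. 1 scientist and 1 zombie ← the basement.  (the basement: 2S 2Z; the rooftop: 2S 2Z)
7. 2 scientists → the rooftop.  (the basement: 0S 2Z; the rooftop: 4S 2Z)
8. 1 zombie ← the basement.  (the basement: 0S 3Z; the rooftop: 4S 1Z)
9. 3 zombies → the rooftop.  (the basement: 0S 0Z; the rooftop: 4S 4Z)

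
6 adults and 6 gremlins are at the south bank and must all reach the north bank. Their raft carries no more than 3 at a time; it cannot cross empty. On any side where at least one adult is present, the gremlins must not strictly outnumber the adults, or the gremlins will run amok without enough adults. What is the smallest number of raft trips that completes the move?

impossible

Following every safe sequence of crossings from the start, the most of the 12 that can be at the north bank as the raft arrives there on crossings 1, 3, 5 is 3, 5, 6 respectively; the best ever achieved is 6 of 12.
From crossing 7 on, no configuration arises that was not already reachable earlier: only 17 distinct safe configurations (who is on which side, and where the raft is) can ever be reached, none of them has everyone across, and every continuation just revisits them. They are: 0 adults + 0 gremlins across (raft back at the start); 0 adults + 1 gremlin across (raft there); 0 adults + 1 gremlin across (raft back at the start); 0 adults + 2 gremlins across (raft there); 0 adults + 2 gremlins across (raft back at the start); 0 adults + 3 gremlins across (raft there); 0 adults + 3 gremlins across (raft back at the start); 0 adults + 4 gremlins across (raft there); 0 adults + 4 gremlins across (raft back at the start); 0 adults + 5 gremlins across (raft there); 0 adults + 5 gremlins across (raft back at the start); 0 adults + 6 gremlins across (raft there); 1 adult + 1 gremlin across (raft there); 1 adult + 1 gremlin across (raft back at the start); 2 adults + 2 gremlins across (raft there); 2 adults + 2 gremlins across (raft back at the start); 3 adults + 3 gremlins across (raft there). So no valid plan exists.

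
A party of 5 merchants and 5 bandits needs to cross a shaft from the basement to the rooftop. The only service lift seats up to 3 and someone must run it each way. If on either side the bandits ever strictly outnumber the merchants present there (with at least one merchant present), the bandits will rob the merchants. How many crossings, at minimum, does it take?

Counting alone: each trip to the rooftop takes at most 3 across and each return brings at least 1 back, so after t trips out (and t−1 returns) at most 3t − (t−1) of the 10 are across; that first reaches 10 at t = 5, so at least 9 crossings are needed.
The safety rule pushes this higher. Following every safe sequence of crossings, the most of the 10 that can be at the rooftop as the service lift arrives there on crossing 9 is 9 — never all 10.
So no plan with fewer than 11 crossings exists, and this one achieves 11:
1. 2 bandits → the rooftop.  (the basement: 5M 3B; the rooftop: 0M 2B)
2. 1 bandit ← the basement.  (the basement: 5M 4B; the rooftop: 0M 1B)
3. 3 bandits → the rooftop.  (the basement: 5M 1B; the rooftop: 0M 4B)
4. 1 bandit ← the basement.  (the basement: 5M 2B; the rooftop: 0M 3B)
5. 3 merchants → the rooftop.  (the basement: 2M 2B; the rooftop: 3M 3B)
6. 1 merchant and 1 bandit ← the basement.  (the basement: 3M 3B; the rooftop: 2M 2B)
7. 3 merchants → the rooftop.  (the basement: 0M 3B; the rooftop: 5M 2B)
8. 1 bandit ← the basement.  (the basement: 0M 4B; the rooftop: 5M 1B)
9. 2 bandits → the rooftop.  (the basement: 0M 2B; the rooftop: 5M 3B)
10. 1 bandit ← the basement.  (the basement: 0M 3B; the rooftop: 5M 2B)
11. 3 bandits → the rooftop.  (the basement: 0M 0B; the rooftop: 5M 5B)

11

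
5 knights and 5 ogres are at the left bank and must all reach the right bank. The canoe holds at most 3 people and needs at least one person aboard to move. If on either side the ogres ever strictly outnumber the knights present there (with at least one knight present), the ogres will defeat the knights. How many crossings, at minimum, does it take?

Counting alone: each trip to the right bank takes at most 3 across and each return brings at least 1 back, so after t trips out (and t−1 returns) at most 3t − (t−1) of the 10 are across; that first reaches 10 at t = 5, so at least 9 crossings are needed.
The safety rule pushes this higher. Following every safe sequence of crossings, the most of the 10 that can be at the right bank as the canoe arrives there on crossing 9 is 9 — never all 10.
So no plan with fewer than 11 crossings exists, and this one achieves 11:
1. 2 ogres → the right bank.  (the left bank: 5K 3O; the right bank: 0K 2O)
2. 1 ogre ← the left bank.  (the left bank: 5K 4O; the right bank: 0K 1O)
3. 3 ogres → the right bank.  (the left bank: 5K 1O; the right bank: 0K 4O)
4. 1 ogre ← the left bank.  (the left bank: 5K 2O; the right bank: 0K 3O)
5. 3 knights → the right bank.  (the left bank: 2K 2O; the right bank: 3K 3O)
6. 1 knight and 1 ogre ← the left bank.  (the left bank: 3K 3O; the right bank: 2K 2O)
7. 3 knights → the right bank.  (the left bank: 0K 3O; the right bank: 5K 2O)
8. 1 ogre ← the left bank.  (the left bank: 0K 4O; the right bank: 5K 1O)
9. 2 ogres → the right bank.  (the left bank: 0K 2O; the right bank: 5K 3O)
10. 1 ogre ← the left bank.  (the left bank: 0K 3O; the right bank: 5K 2O)
11. 3 ogres → the right bank.  (the left bank: 0K 0O; the right bank: 5K 5O)

11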